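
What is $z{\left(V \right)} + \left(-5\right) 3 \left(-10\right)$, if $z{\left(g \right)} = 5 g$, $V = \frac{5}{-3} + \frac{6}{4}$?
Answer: $\frac{895}{6} \approx 149.17$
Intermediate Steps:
$V = - \frac{1}{6}$ ($V = 5 \left(- \frac{1}{3}\right) + 6 \cdot \frac{1}{4} = - \frac{5}{3} + \frac{3}{2} = - \frac{1}{6} \approx -0.16667$)
$z{\left(V \right)} + \left(-5\right) 3 \left(-10\right) = 5 \left(- \frac{1}{6}\right) + \left(-5\right) 3 \left(-10\right) = - \frac{5}{6} - -150 = - \frac{5}{6} + 150 = \frac{895}{6}$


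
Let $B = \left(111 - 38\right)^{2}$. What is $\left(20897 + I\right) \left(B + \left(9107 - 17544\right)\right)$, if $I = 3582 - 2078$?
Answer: $-69622308$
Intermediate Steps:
$I = 1504$
$B = 5329$ ($B = 73^{2} = 5329$)
$\left(20897 + I\right) \left(B + \left(9107 - 17544\right)\right) = \left(20897 + 1504\right) \left(5329 + \left(9107 - 17544\right)\right) = 22401 \left(5329 - 8437\right) = 22401 \left(-3108\right) = -69622308$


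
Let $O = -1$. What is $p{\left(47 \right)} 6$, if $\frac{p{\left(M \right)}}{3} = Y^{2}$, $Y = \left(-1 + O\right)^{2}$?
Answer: $288$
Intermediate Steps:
$Y = 4$ ($Y = \left(-1 - 1\right)^{2} = \left(-2\right)^{2} = 4$)
$p{\left(M \right)} = 48$ ($p{\left(M \right)} = 3 \cdot 4^{2} = 3 \cdot 16 = 48$)
$p{\left(47 \right)} 6 = 48 \cdot 6 = 288$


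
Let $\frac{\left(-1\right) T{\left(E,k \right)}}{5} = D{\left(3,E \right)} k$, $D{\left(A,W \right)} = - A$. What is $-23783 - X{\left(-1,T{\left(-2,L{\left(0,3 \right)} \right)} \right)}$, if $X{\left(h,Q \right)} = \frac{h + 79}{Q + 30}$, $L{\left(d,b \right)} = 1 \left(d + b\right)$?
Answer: $- \frac{594601}{25} \approx -23784.0$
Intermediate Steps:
$L{\left(d,b \right)} = b + d$ ($L{\left(d,b \right)} = 1 \left(b + d\right) = b + d$)
$T{\left(E,k \right)} = 15 k$ ($T{\left(E,k \right)} = - 5 \left(-1\right) 3 k = - 5 \left(- 3 k\right) = 15 k$)
$X{\left(h,Q \right)} = \frac{79 + h}{30 + Q}$
$-23783 - X{\left(-1,T{\left(-2,L{\left(0,3 \right)} \right)} \right)} = -23783 - \frac{79 - 1}{30 + 15 \left(3 + 0\right)} = -23783 - \frac{1}{30 + 15 \cdot 3} \cdot 78 = -23783 - \frac{1}{30 + 45} \cdot 78 = -23783 - \frac{1}{75} \cdot 78 = -23783 - \frac{26}{25} = - \frac{594601}{25}$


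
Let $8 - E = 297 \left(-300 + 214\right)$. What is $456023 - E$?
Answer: $430473$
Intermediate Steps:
$E = 25550$ ($E = 8 - 297 \left(-300 + 214\right) = 8 - 297 \left(-86\right) = 8 - -25542 = 8 + 25542 = 25550$)
$456023 - E = 456023 - 25550 = 430473$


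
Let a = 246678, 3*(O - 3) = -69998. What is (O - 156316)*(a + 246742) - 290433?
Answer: -265923165839/3 ≈ -8.8641e+10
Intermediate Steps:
O = -69989/3 (O = 3 + (⅓)*(-69998) = 3 - 69998/3 = -69989/3 ≈ -23330.)
(O - 156316)*(a + 246742) - 290433 = (-69989/3 - 156316)*(246678 + 246742) - 290433 = -538937/3*493420 - 290433 = -265922294540/3 - 290433 = -265923165839/3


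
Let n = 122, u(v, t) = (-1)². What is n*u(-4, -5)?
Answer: 122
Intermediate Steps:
u(v, t) = 1
n*u(-4, -5) = 122*1 = 122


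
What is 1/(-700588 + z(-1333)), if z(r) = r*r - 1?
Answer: 1/1076300 ≈ 9.2911e-7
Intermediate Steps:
z(r) = -1 + r² (z(r) = r² - 1 = -1 + r²)
1/(-700588 + z(-1333)) = 1/(-700588 + (-1 + (-1333)²)) = 1/(-700588 + (-1 + 1776889)) = 1/(-700588 + 1776888) = 1/1076300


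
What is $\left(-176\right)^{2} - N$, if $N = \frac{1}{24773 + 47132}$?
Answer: $\frac{2227329279}{71905} \approx 30976.0$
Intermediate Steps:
$N = \frac{1}{71905} \approx 1.3907 \cdot 10^{-5}$
$\left(-176\right)^{2} - N = \left(-176\right)^{2} - \frac{1}{71905} = 30976 - \frac{1}{71905} = \frac{2227329279}{71905}$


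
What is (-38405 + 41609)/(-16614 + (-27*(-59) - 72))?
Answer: -356/1677 ≈ -0.21228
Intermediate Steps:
(-38405 + 41609)/(-16614 + (-27*(-59) - 72)) = 3204/(-16614 + (1593 - 72)) = 3204/(-16614 + 1521) = 3204/(-15093) = 3204*(-1/15093) = -356/1677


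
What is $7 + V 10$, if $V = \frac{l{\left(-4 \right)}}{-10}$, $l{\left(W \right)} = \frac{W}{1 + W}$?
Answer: $\frac{17}{3} \approx 5.6667$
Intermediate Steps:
$V = - \frac{2}{15}$ ($V = \frac{\left(-4\right) \frac{1}{1 - 4}}{-10} = - \frac{4}{-3} \left(- \frac{1}{10}\right) = \left(-4\right) \left(- \frac{1}{3}\right) \left(- \frac{1}{10}\right) = \frac{4}{3} \left(- \frac{1}{10}\right) = - \frac{2}{15} \approx -0.13333$)
$7 + V 10 = 7 - \frac{4}{3} = \frac{17}{3}$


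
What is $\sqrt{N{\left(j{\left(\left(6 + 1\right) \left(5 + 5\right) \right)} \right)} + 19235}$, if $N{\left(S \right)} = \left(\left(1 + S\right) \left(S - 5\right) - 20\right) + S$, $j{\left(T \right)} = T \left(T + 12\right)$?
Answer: $\sqrt{32949590} \approx 5740.2$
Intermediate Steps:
$j{\left(T \right)} = T \left(12 + T\right)$
$N{\left(S \right)} = -20 + S + \left(1 + S\right) \left(-5 + S\right)$ ($N{\left(S \right)} = \left(\left(1 + S\right) \left(-5 + S\right) - 20\right) + S = \left(-20 + \left(1 + S\right) \left(-5 + S\right)\right) + S = -20 + S + \left(1 + S\right) \left(-5 + S\right)$)
$\sqrt{N{\left(j{\left(\left(6 + 1\right) \left(5 + 5\right) \right)} \right)} + 19235} = \sqrt{\left(-25 + \left(\left(6 + 1\right) \left(5 + 5\right) \left(12 + \left(6 + 1\right) \left(5 + 5\right)\right)\right)^{2} - 3 \left(6 + 1\right) \left(5 + 5\right) \left(12 + \left(6 + 1\right) \left(5 + 5\right)\right)\right) + 19235} = \sqrt{\left(-25 + \left(7 \cdot 10 \left(12 + 7 \cdot 10\right)\right)^{2} - 3 \cdot 7 \cdot 10 \left(12 + 7 \cdot 10\right)\right) + 19235} = \sqrt{\left(-25 + \left(70 \left(12 + 70\right)\right)^{2} - 3 \cdot 70 \left(12 + 70\right)\right) + 19235} = \sqrt{\left(-25 + \left(70 \cdot 82\right)^{2} - 3 \cdot 70 \cdot 82\right) + 19235} = \sqrt{\left(-25 + 5740^{2} - 17220\right) + 19235} = \sqrt{\left(-25 + 32947600 - 17220\right) + 19235} = \sqrt{32930355 + 19235} = \sqrt{32949590}$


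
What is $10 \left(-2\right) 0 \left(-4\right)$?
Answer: $0$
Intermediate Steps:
$10 \left(-2\right) 0 \left(-4\right) = \left(-20\right) 0 = 0$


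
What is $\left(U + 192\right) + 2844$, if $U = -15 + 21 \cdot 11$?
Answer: $3252$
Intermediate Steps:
$U = 216$ ($U = -15 + 231 = 216$)
$\left(U + 192\right) + 2844 = \left(216 + 192\right) + 2844 = 408 + 2844 = 3252$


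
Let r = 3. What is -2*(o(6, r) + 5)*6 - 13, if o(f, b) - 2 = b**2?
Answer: -205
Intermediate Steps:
o(f, b) = 2 + b**2
-2*(o(6, r) + 5)*6 - 13 = -2*((2 + 3**2) + 5)*6 - 13 = -2*((2 + 9) + 5)*6 - 13 = -2*(11 + 5)*6 - 13 = -32*6 - 13 = -2*96 - 13 = -192 - 13 = -205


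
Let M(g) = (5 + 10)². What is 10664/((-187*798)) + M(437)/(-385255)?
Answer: -414193517/5749006263 ≈ -0.072046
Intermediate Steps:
M(g) = 225 (M(g) = 15² = 225)
10664/((-187*798)) + M(437)/(-385255) = 10664/((-187*798)) + 225/(-385255) = 10664/(-149226) + 225*(-1/385255) = 10664*(-1/149226) - 45/77051 = -5332/74613 - 45/77051 = -414193517/5749006263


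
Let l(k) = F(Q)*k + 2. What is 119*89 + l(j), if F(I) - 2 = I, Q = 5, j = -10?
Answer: 10523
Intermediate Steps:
F(I) = 2 + I
l(k) = 2 + 7*k (l(k) = (2 + 5)*k + 2 = 7*k + 2 = 2 + 7*k)
119*89 + l(j) = 119*89 + (2 + 7*(-10)) = 10591 + (2 - 70) = 10591 - 68 = 10523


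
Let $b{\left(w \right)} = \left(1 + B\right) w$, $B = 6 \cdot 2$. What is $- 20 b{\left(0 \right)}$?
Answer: $0$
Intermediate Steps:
$B = 12$
$b{\left(w \right)} = 13 w$ ($b{\left(w \right)} = \left(1 + 12\right) w = 13 w$)
$- 20 b{\left(0 \right)} = - 20 \cdot 13 \cdot 0 = \left(-20\right) 0 = 0$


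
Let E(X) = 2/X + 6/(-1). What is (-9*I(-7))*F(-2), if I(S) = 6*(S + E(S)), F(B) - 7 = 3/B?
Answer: 27621/7 ≈ 3945.9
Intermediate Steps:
F(B) = 7 + 3/B
E(X) = -6 + 2/X (E(X) = 2/X + 6*(-1) = 2/X - 6 = -6 + 2/X)
I(S) = -36 + 6*S + 12/S (I(S) = 6*(S + (-6 + 2/S)) = 6*(-6 + S + 2/S) = -36 + 6*S + 12/S)
(-9*I(-7))*F(-2) = (-9*(-36 + 6*(-7) + 12/(-7)))*(7 + 3/(-2)) = (-9*(-36 - 42 + 12*(-⅐)))*(7 + 3*(-½)) = (-9*(-36 - 42 - 12/7))*(7 - 3/2) = -9*(-558/7)*(11/2) = (5022/7)*(11/2) = 27621/7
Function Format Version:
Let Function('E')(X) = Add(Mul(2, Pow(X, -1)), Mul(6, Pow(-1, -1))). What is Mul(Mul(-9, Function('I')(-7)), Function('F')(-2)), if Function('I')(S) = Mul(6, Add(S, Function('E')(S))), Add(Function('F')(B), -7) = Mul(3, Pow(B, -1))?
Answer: Rational(27621, 7) ≈ 3945.9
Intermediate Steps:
Function('F')(B) = Add(7, Mul(3, Pow(B, -1)))
Function('E')(X) = Add(-6, Mul(2, Pow(X, -1))) (Function('E')(X) = Add(Mul(2, Pow(X, -1)), Mul(6, -1)) = Add(Mul(2, Pow(X, -1)), -6) = Add(-6, Mul(2, Pow(X, -1))))
Function('I')(S) = Add(-36, Mul(6, S), Mul(12, Pow(S, -1))) (Function('I')(S) = Mul(6, Add(S, Add(-6, Mul(2, Pow(S, -1))))) = Mul(6, Add(-6, S, Mul(2, Pow(S, -1)))) = Add(-36, Mul(6, S), Mul(12, Pow(S, -1))))
Mul(Mul(-9, Function('I')(-7)), Function('F')(-2)) = Mul(Mul(-9, Add(-36, Mul(6, -7), Mul(12, Pow(-7, -1)))), Add(7, Mul(3, Pow(-2, -1)))) = Mul(Mul(-9, Add(-36, -42, Mul(12, Rational(-1, 7)))), Add(7, Mul(3, Rational(-1, 2)))) = Mul(Mul(-9, Add(-36, -42, Rational(-12, 7))), Add(7, Rational(-3, 2))) = Mul(Mul(-9, Rational(-558, 7)), Rational(11, 2)) = Mul(Rational(5022, 7), Rational(11, 2)) = Rational(27621, 7)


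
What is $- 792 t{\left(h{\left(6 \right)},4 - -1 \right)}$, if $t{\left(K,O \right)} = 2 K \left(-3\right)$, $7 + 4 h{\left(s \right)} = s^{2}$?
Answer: $34452$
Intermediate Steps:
$h{\left(s \right)} = - \frac{7}{4} + \frac{s^{2}}{4}$
$t{\left(K,O \right)} = - 6 K$
$- 792 t{\left(h{\left(6 \right)},4 - -1 \right)} = - 792 \left(- 6 \left(- \frac{7}{4} + \frac{6^{2}}{4}\right)\right) = - 792 \left(- 6 \left(- \frac{7}{4} + \frac{1}{4} \cdot 36\right)\right) = - 792 \left(- 6 \left(- \frac{7}{4} + 9\right)\right) = - 792 \left(\left(-6\right) \frac{29}{4}\right) = \left(-792\right) \left(- \frac{87}{2}\right) = 34452$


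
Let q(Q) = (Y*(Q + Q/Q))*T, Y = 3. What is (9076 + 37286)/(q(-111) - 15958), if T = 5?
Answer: -23181/8804 ≈ -2.6330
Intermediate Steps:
q(Q) = 15 + 15*Q (q(Q) = (3*(Q + Q/Q))*5 = (3*(Q + 1))*5 = (3*(1 + Q))*5 = (3 + 3*Q)*5 = 15 + 15*Q)
(9076 + 37286)/(q(-111) - 15958) = (9076 + 37286)/((15 + 15*(-111)) - 15958) = 46362/((15 - 1665) - 15958) = 46362/(-1650 - 15958) = 46362/(-17608) = 46362*(-1/17608) = -23181/8804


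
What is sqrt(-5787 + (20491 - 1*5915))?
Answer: sqrt(8789) ≈ 93.750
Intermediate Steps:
sqrt(-5787 + (20491 - 1*5915)) = sqrt(-5787 + (20491 - 5915)) = sqrt(-5787 + 14576) = sqrt(8789)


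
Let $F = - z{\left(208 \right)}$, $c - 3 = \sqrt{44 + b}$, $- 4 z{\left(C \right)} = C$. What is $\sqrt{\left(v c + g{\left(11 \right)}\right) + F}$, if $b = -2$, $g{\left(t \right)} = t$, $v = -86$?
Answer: $\sqrt{-195 - 86 \sqrt{42}} \approx 27.429 i$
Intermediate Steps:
$z{\left(C \right)} = - \frac{C}{4}$
$c = 3 + \sqrt{42}$ ($c = 3 + \sqrt{44 - 2} = 3 + \sqrt{42} \approx 9.4807$)
$F = 52$ ($F = - \frac{\left(-1\right) 208}{4} = \left(-1\right) \left(-52\right) = 52$)
$\sqrt{\left(v c + g{\left(11 \right)}\right) + F} = \sqrt{\left(- 86 \left(3 + \sqrt{42}\right) + 11\right) + 52} = \sqrt{\left(\left(-258 - 86 \sqrt{42}\right) + 11\right) + 52} = \sqrt{\left(-247 - 86 \sqrt{42}\right) + 52} = \sqrt{-195 - 86 \sqrt{42}}$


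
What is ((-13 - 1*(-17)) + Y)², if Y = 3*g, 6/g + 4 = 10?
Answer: 49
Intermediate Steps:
g = 1 (g = 6/(-4 + 10) = 6/6 = 6*(⅙) = 1)
Y = 3 (Y = 3*1 = 3)
((-13 - 1*(-17)) + Y)² = ((-13 - 1*(-17)) + 3)² = ((-13 + 17) + 3)² = (4 + 3)² = 7² = 49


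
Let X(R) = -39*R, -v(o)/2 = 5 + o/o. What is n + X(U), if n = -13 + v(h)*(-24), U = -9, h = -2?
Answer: 626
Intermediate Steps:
v(o) = -12 (v(o) = -2*(5 + o/o) = -2*(5 + 1) = -2*6 = -12)
n = 275 (n = -13 - 12*(-24) = -13 + 288 = 275)
n + X(U) = 275 - 39*(-9) = 275 + 351 = 626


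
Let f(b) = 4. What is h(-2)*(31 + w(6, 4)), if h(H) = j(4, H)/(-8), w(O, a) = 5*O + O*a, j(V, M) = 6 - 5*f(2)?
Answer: 595/4 ≈ 148.75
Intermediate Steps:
j(V, M) = -14 (j(V, M) = 6 - 5*4 = 6 - 20 = -14)
h(H) = 7/4 (h(H) = -14/(-8) = -14*(-⅛) = 7/4)
h(-2)*(31 + w(6, 4)) = 7*(31 + 6*(5 + 4))/4 = 7*(31 + 6*9)/4 = 7*(31 + 54)/4 = (7/4)*85 = 595/4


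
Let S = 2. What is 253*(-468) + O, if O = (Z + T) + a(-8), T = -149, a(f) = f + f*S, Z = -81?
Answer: -118658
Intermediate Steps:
a(f) = 3*f (a(f) = f + f*2 = f + 2*f = 3*f)
O = -254 (O = (-81 - 149) + 3*(-8) = -230 - 24 = -254)
253*(-468) + O = 253*(-468) - 254 = -118404 - 254 = -118658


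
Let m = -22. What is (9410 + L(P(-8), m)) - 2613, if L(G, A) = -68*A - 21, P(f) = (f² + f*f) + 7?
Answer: 8272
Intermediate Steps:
P(f) = 7 + 2*f² (P(f) = (f² + f²) + 7 = 2*f² + 7 = 7 + 2*f²)
L(G, A) = -21 - 68*A
(9410 + L(P(-8), m)) - 2613 = (9410 + (-21 - 68*(-22))) - 2613 = (9410 + (-21 + 1496)) - 2613 = (9410 + 1475) - 2613 = 10885 - 2613 = 8272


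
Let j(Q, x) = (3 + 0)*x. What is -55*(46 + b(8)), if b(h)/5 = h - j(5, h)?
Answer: 1870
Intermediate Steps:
j(Q, x) = 3*x
b(h) = -10*h (b(h) = 5*(h - 3*h) = 5*(-2*h) = -10*h)
-55*(46 + b(8)) = -55*(46 - 10*8) = -55*(46 - 80) = -55*(-34) = 1870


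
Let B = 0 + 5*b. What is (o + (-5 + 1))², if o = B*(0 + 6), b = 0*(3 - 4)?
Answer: 16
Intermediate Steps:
b = 0 (b = 0*(-1) = 0)
B = 0 (B = 0 + 5*0 = 0 + 0 = 0)
o = 0 (o = 0*(0 + 6) = 0*6 = 0)
(o + (-5 + 1))² = (0 + (-5 + 1))² = (0 - 4)² = (-4)² = 16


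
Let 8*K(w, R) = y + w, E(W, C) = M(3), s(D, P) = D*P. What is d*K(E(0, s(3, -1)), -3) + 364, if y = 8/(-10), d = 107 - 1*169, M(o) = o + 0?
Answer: 6939/20 ≈ 346.95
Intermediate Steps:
M(o) = o
E(W, C) = 3
d = -62 (d = 107 - 169 = -62)
y = -4/5 (y = 8*(-1/10) = -4/5 ≈ -0.80000)
K(w, R) = -1/10 + w/8 (K(w, R) = (-4/5 + w)/8 = -1/10 + w/8)
d*K(E(0, s(3, -1)), -3) + 364 = -62*(-1/10 + (1/8)*3) + 364 = -62*(-1/10 + 3/8) + 364 = -62*11/40 + 364 = -341/20 + 364 = 6939/20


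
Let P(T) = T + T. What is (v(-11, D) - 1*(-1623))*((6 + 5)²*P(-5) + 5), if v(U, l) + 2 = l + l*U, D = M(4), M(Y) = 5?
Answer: -1893055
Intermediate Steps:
D = 5
v(U, l) = -2 + l + U*l (v(U, l) = -2 + (l + l*U) = -2 + (l + U*l) = -2 + l + U*l)
P(T) = 2*T
(v(-11, D) - 1*(-1623))*((6 + 5)²*P(-5) + 5) = ((-2 + 5 - 11*5) - 1*(-1623))*((6 + 5)²*(2*(-5)) + 5) = ((-2 + 5 - 55) + 1623)*(11²*(-10) + 5) = (-52 + 1623)*(121*(-10) + 5) = 1571*(-1210 + 5) = 1571*(-1205) = -1893055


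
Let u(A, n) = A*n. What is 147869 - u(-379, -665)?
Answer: -104166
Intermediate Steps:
147869 - u(-379, -665) = 147869 - (-379)*(-665) = 147869 - 1*252035 = 147869 - 252035 = -104166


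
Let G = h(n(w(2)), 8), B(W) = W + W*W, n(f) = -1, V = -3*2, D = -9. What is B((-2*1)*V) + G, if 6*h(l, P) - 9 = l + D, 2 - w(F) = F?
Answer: 935/6 ≈ 155.83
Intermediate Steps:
w(F) = 2 - F
V = -6
h(l, P) = l/6 (h(l, P) = 3/2 + (l - 9)/6 = 3/2 + (-9 + l)/6 = 3/2 + (-3/2 + l/6) = l/6)
B(W) = W + W²
G = -⅙ (G = (⅙)*(-1) = -⅙ ≈ -0.16667)
B((-2*1)*V) + G = (-2*1*(-6))*(1 - 2*1*(-6)) - ⅙ = (-2*(-6))*(1 - 2*(-6)) - ⅙ = 12*(1 + 12) - ⅙ = 12*13 - ⅙ = 156 - ⅙ = 935/6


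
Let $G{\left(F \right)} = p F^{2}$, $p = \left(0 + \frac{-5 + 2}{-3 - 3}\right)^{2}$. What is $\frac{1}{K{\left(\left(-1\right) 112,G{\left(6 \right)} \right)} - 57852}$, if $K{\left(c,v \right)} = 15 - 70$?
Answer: $- \frac{1}{57907} \approx -1.7269 \cdot 10^{-5}$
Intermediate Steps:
$p = \frac{1}{4}$ ($p = \left(0 - \frac{3}{-6}\right)^{2} = \left(0 - - \frac{1}{2}\right)^{2} = \left(0 + \frac{1}{2}\right)^{2} = \left(\frac{1}{2}\right)^{2} = \frac{1}{4} \approx 0.25$)
$G{\left(F \right)} = \frac{F^{2}}{4}$
$K{\left(c,v \right)} = -55$ ($K{\left(c,v \right)} = 15 - 70 = -55$)
$\frac{1}{K{\left(\left(-1\right) 112,G{\left(6 \right)} \right)} - 57852} = \frac{1}{-55 - 57852} = \frac{1}{-57907} = - \frac{1}{57907}$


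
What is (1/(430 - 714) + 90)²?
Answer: 653262481/80656 ≈ 8099.4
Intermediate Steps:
(1/(430 - 714) + 90)² = (1/(-284) + 90)² = (-1/284 + 90)² = (25559/284)² = 653262481/80656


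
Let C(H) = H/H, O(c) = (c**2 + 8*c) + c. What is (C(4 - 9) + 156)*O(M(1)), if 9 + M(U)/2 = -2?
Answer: 44902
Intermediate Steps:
M(U) = -22 (M(U) = -18 + 2*(-2) = -18 - 4 = -22)
O(c) = c**2 + 9*c
C(H) = 1
(C(4 - 9) + 156)*O(M(1)) = (1 + 156)*(-22*(9 - 22)) = 157*(-22*(-13)) = 157*286 = 44902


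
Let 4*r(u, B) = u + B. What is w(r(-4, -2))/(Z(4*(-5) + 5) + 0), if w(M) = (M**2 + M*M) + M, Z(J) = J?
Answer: -1/5 ≈ -0.20000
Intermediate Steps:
r(u, B) = B/4 + u/4 (r(u, B) = (u + B)/4 = (B + u)/4 = B/4 + u/4)
w(M) = M + 2*M**2 (w(M) = (M**2 + M**2) + M = 2*M**2 + M = M + 2*M**2)
w(r(-4, -2))/(Z(4*(-5) + 5) + 0) = (((1/4)*(-2) + (1/4)*(-4))*(1 + 2*((1/4)*(-2) + (1/4)*(-4))))/((4*(-5) + 5) + 0) = ((-1/2 - 1)*(1 + 2*(-1/2 - 1)))/((-20 + 5) + 0) = (-3*(1 + 2*(-3/2))/2)/(-15 + 0) = (-3*(1 - 3)/2)/(-15) = -(-1)*(-2)/10 = -1/15*3 = -1/5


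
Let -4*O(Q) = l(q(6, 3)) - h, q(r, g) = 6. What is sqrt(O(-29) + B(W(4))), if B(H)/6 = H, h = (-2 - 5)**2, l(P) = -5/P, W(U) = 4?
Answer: 5*sqrt(210)/12 ≈ 6.0381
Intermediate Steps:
h = 49 (h = (-7)**2 = 49)
B(H) = 6*H
O(Q) = 299/24 (O(Q) = -(-5/6 - 1*49)/4 = -(-5*1/6 - 49)/4 = -(-5/6 - 49)/4 = -1/4*(-299/6) = 299/24)
sqrt(O(-29) + B(W(4))) = sqrt(299/24 + 6*4) = sqrt(299/24 + 24) = sqrt(875/24) = 5*sqrt(210)/12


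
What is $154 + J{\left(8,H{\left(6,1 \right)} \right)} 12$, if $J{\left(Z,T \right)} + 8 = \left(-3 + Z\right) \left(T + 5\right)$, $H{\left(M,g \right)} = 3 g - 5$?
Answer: $238$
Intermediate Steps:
$H{\left(M,g \right)} = -5 + 3 g$
$J{\left(Z,T \right)} = -8 + \left(-3 + Z\right) \left(5 + T\right)$ ($J{\left(Z,T \right)} = -8 + \left(-3 + Z\right) \left(T + 5\right) = -8 + \left(-3 + Z\right) \left(5 + T\right)$)
$154 + J{\left(8,H{\left(6,1 \right)} \right)} 12 = 154 + \left(-23 - 3 \left(-5 + 3 \cdot 1\right) + 5 \cdot 8 + \left(-5 + 3 \cdot 1\right) 8\right) 12 = 154 + \left(-23 - 3 \left(-5 + 3\right) + 40 + \left(-5 + 3\right) 8\right) 12 = 154 + \left(-23 - -6 + 40 - 16\right) 12 = 154 + \left(-23 + 6 + 40 - 16\right) 12 = 154 + 7 \cdot 12 = 154 + 84 = 238$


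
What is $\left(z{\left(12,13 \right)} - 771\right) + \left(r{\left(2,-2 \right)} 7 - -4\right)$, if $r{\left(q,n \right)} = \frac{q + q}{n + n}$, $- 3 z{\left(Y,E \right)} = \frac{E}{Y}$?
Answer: $- \frac{27877}{36} \approx -774.36$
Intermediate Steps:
$z{\left(Y,E \right)} = - \frac{E}{3 Y}$ ($z{\left(Y,E \right)} = - \frac{E \frac{1}{Y}}{3} = - \frac{E}{3 Y}$)
$r{\left(q,n \right)} = \frac{q}{n}$ ($r{\left(q,n \right)} = \frac{2 q}{2 n} = 2 q \frac{1}{2 n} = \frac{q}{n}$)
$\left(z{\left(12,13 \right)} - 771\right) + \left(r{\left(2,-2 \right)} 7 - -4\right) = \left(\left(- \frac{1}{3}\right) 13 \cdot \frac{1}{12} - 771\right) + \left(\frac{2}{-2} \cdot 7 - -4\right) = \left(\left(- \frac{1}{3}\right) 13 \cdot \frac{1}{12} - 771\right) + \left(2 \left(- \frac{1}{2}\right) 7 + \left(-2 + 6\right)\right) = \left(- \frac{13}{36} - 771\right) + \left(\left(-1\right) 7 + 4\right) = - \frac{27769}{36} + \left(-7 + 4\right) = - \frac{27769}{36} - 3 = - \frac{27877}{36}$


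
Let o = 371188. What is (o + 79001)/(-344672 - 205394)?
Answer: -450189/550066 ≈ -0.81843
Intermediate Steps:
(o + 79001)/(-344672 - 205394) = (371188 + 79001)/(-344672 - 205394) = 450189/(-550066) = 450189*(-1/550066) = -450189/550066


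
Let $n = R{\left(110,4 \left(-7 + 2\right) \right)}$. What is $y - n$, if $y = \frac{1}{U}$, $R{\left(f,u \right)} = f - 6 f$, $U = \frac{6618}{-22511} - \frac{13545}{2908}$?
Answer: $\frac{178220689462}{324156639} \approx 549.8$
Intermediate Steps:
$U = - \frac{324156639}{65461988}$ ($U = 6618 \left(- \frac{1}{22511}\right) - \frac{13545}{2908} = - \frac{6618}{22511} - \frac{13545}{2908} = - \frac{324156639}{65461988} \approx -4.9518$)
$R{\left(f,u \right)} = - 5 f$ ($R{\left(f,u \right)} = f - 6 f = - 5 f$)
$y = - \frac{65461988}{324156639}$ ($y = \frac{1}{- \frac{324156639}{65461988}} = - \frac{65461988}{324156639} \approx -0.20195$)
$n = -550$ ($n = \left(-5\right) 110 = -550$)
$y - n = - \frac{65461988}{324156639} - -550 = - \frac{65461988}{324156639} + 550 = \frac{178220689462}{324156639}$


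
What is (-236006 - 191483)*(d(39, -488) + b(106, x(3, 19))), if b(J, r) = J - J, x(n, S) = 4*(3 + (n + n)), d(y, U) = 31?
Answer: -13252159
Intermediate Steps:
x(n, S) = 12 + 8*n (x(n, S) = 4*(3 + 2*n) = 12 + 8*n)
b(J, r) = 0
(-236006 - 191483)*(d(39, -488) + b(106, x(3, 19))) = (-236006 - 191483)*(31 + 0) = -427489*31 = -13252159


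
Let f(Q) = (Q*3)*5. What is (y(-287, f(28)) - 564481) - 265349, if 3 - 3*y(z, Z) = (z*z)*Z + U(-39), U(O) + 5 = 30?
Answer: -37084492/3 ≈ -1.2362e+7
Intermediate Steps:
U(O) = 25 (U(O) = -5 + 30 = 25)
f(Q) = 15*Q (f(Q) = (3*Q)*5 = 15*Q)
y(z, Z) = -22/3 - Z*z²/3 (y(z, Z) = 1 - ((z*z)*Z + 25)/3 = 1 - (z²*Z + 25)/3 = 1 - (Z*z² + 25)/3 = 1 - (25 + Z*z²)/3 = 1 + (-25/3 - Z*z²/3) = -22/3 - Z*z²/3)
(y(-287, f(28)) - 564481) - 265349 = ((-22/3 - ⅓*15*28*(-287)²) - 564481) - 265349 = ((-22/3 - ⅓*420*82369) - 564481) - 265349 = ((-22/3 - 11531660) - 564481) - 265349 = (-34595002/3 - 564481) - 265349 = -36288445/3 - 265349 = -37084492/3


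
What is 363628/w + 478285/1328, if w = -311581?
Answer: 148541620601/413779568 ≈ 358.99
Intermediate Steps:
363628/w + 478285/1328 = 363628/(-311581) + 478285/1328 = 363628*(-1/311581) + 478285*(1/1328) = -363628/311581 + 478285/1328 = 148541620601/413779568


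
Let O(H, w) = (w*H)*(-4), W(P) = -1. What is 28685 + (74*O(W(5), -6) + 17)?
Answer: 26926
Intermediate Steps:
O(H, w) = -4*H*w (O(H, w) = (H*w)*(-4) = -4*H*w)
28685 + (74*O(W(5), -6) + 17) = 28685 + (74*(-4*(-1)*(-6)) + 17) = 28685 + (74*(-24) + 17) = 28685 + (-1776 + 17) = 28685 - 1759 = 26926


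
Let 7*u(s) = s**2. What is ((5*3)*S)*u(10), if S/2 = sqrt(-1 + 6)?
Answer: 3000*sqrt(5)/7 ≈ 958.31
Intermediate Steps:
u(s) = s**2/7
S = 2*sqrt(5) (S = 2*sqrt(-1 + 6) = 2*sqrt(5) ≈ 4.4721)
((5*3)*S)*u(10) = ((5*3)*(2*sqrt(5)))*((1/7)*10**2) = (15*(2*sqrt(5)))*((1/7)*100) = (30*sqrt(5))*(100/7) = 3000*sqrt(5)/7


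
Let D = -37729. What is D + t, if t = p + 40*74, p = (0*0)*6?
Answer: -34769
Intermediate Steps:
p = 0 (p = 0*6 = 0)
t = 2960 (t = 0 + 40*74 = 0 + 2960 = 2960)
D + t = -37729 + 2960 = -34769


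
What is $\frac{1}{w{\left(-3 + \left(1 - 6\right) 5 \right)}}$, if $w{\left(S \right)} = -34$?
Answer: $- \frac{1}{34} \approx -0.029412$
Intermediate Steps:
$\frac{1}{w{\left(-3 + \left(1 - 6\right) 5 \right)}} = \frac{1}{-34} = - \frac{1}{34}$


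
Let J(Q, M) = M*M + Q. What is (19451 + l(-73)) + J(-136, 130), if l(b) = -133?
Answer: 36082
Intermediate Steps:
J(Q, M) = Q + M² (J(Q, M) = M² + Q = Q + M²)
(19451 + l(-73)) + J(-136, 130) = (19451 - 133) + (-136 + 130²) = 19318 + (-136 + 16900) = 19318 + 16764 = 36082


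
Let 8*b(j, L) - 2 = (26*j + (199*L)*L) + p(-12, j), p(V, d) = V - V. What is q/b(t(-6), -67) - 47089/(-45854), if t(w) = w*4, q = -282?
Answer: 13977461899/13644453802 ≈ 1.0244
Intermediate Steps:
p(V, d) = 0
t(w) = 4*w
b(j, L) = ¼ + 13*j/4 + 199*L²/8 (b(j, L) = ¼ + ((26*j + (199*L)*L) + 0)/8 = ¼ + ((26*j + 199*L²) + 0)/8 = ¼ + (26*j + 199*L²)/8 = ¼ + (13*j/4 + 199*L²/8) = ¼ + 13*j/4 + 199*L²/8)
q/b(t(-6), -67) - 47089/(-45854) = -282/(¼ + 13*(4*(-6))/4 + (199/8)*(-67)²) - 47089/(-45854) = -282/(¼ + (13/4)*(-24) + (199/8)*4489) - 47089*(-1/45854) = -282/(¼ - 78 + 893311/8) + 47089/45854 = -282/892689/8 + 47089/45854 = -282*8/892689 + 47089/45854 = -752/297563 + 47089/45854 = 13977461899/13644453802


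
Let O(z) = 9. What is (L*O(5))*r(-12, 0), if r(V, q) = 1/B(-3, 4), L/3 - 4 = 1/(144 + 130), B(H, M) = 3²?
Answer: 3291/274 ≈ 12.011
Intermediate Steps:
B(H, M) = 9
L = 3291/274 (L = 12 + 3/(144 + 130) = 12 + 3/274 = 3291/274 ≈ 12.011)
r(V, q) = ⅑ (r(V, q) = 1/9 = ⅑)
(L*O(5))*r(-12, 0) = ((3291/274)*9)*(⅑) = (29619/274)*(⅑) = 3291/274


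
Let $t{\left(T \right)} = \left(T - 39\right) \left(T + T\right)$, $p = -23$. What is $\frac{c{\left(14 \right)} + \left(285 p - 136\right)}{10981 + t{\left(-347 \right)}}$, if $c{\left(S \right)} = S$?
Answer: $- \frac{6677}{278865} \approx -0.023943$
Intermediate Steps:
$t{\left(T \right)} = 2 T \left(-39 + T\right)$ ($t{\left(T \right)} = \left(-39 + T\right) 2 T = 2 T \left(-39 + T\right)$)
$\frac{c{\left(14 \right)} + \left(285 p - 136\right)}{10981 + t{\left(-347 \right)}} = \frac{14 + \left(285 \left(-23\right) - 136\right)}{10981 + 2 \left(-347\right) \left(-39 - 347\right)} = \frac{14 - 6691}{10981 + 2 \left(-347\right) \left(-386\right)} = \frac{14 - 6691}{10981 + 267884} = - \frac{6677}{278865}$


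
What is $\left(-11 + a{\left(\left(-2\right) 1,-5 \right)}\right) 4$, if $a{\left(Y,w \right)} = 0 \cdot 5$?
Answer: $-44$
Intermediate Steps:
$a{\left(Y,w \right)} = 0$
$\left(-11 + a{\left(\left(-2\right) 1,-5 \right)}\right) 4 = \left(-11 + 0\right) 4 = \left(-11\right) 4 = -44$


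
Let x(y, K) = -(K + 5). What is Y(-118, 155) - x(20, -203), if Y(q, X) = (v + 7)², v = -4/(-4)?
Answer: -134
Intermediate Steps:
v = 1 (v = -4*(-¼) = 1)
x(y, K) = -5 - K (x(y, K) = -(5 + K) = -5 - K)
Y(q, X) = 64 (Y(q, X) = (1 + 7)² = 8² = 64)
Y(-118, 155) - x(20, -203) = 64 - (-5 - 1*(-203)) = 64 - (-5 + 203) = 64 - 1*198 = 64 - 198 = -134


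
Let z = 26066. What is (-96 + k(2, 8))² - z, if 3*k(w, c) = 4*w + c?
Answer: -160610/9 ≈ -17846.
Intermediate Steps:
k(w, c) = c/3 + 4*w/3 (k(w, c) = (4*w + c)/3 = (c + 4*w)/3 = c/3 + 4*w/3)
(-96 + k(2, 8))² - z = (-96 + ((⅓)*8 + (4/3)*2))² - 1*26066 = (-96 + (8/3 + 8/3))² - 26066 = (-96 + 16/3)² - 26066 = (-272/3)² - 26066 = 73984/9 - 26066 = -160610/9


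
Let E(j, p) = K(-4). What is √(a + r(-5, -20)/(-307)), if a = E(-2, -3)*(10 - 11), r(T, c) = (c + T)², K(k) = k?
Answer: 3*√20569/307 ≈ 1.4015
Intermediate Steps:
E(j, p) = -4
r(T, c) = (T + c)²
a = 4 (a = -4*(10 - 11) = -4*(-1) = 4)
√(a + r(-5, -20)/(-307)) = √(4 + (-5 - 20)²/(-307)) = √(4 + (-25)²*(-1/307)) = √(4 + 625*(-1/307)) = √(4 - 625/307) = √(603/307) = 3*√20569/307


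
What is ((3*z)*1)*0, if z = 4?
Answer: 0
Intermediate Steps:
((3*z)*1)*0 = ((3*4)*1)*0 = (12*1)*0 = 12*0 = 0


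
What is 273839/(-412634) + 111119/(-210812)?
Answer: -51790012357/43494099404 ≈ -1.1907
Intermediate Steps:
273839/(-412634) + 111119/(-210812) = 273839*(-1/412634) + 111119*(-1/210812) = -273839/412634 - 111119/210812 = -51790012357/43494099404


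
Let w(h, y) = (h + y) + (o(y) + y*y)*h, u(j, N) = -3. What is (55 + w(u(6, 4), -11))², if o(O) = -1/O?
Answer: 12567025/121 ≈ 1.0386e+5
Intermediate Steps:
w(h, y) = h + y + h*(y² - 1/y) (w(h, y) = (h + y) + (-1/y + y*y)*h = (h + y) + (-1/y + y²)*h = (h + y) + (y² - 1/y)*h = (h + y) + h*(y² - 1/y) = h + y + h*(y² - 1/y))
(55 + w(u(6, 4), -11))² = (55 + (-3 - 11 - 3*(-11)² - 1*(-3)/(-11)))² = (55 + (-3 - 11 - 3*121 - 1*(-3)*(-1/11)))² = (55 + (-3 - 11 - 363 - 3/11))² = (55 - 4150/11)² = (-3545/11)² = 12567025/121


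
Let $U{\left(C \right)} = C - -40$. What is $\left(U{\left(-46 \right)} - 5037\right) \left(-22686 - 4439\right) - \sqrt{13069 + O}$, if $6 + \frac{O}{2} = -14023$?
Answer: $136791375 - i \sqrt{14989} \approx 1.3679 \cdot 10^{8} - 122.43 i$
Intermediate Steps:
$U{\left(C \right)} = 40 + C$ ($U{\left(C \right)} = C + 40 = 40 + C$)
$O = -28058$ ($O = -12 + 2 \left(-14023\right) = -12 - 28046 = -28058$)
$\left(U{\left(-46 \right)} - 5037\right) \left(-22686 - 4439\right) - \sqrt{13069 + O} = \left(\left(40 - 46\right) - 5037\right) \left(-22686 - 4439\right) - \sqrt{13069 - 28058} = \left(-6 - 5037\right) \left(-27125\right) - \sqrt{-14989} = \left(-5043\right) \left(-27125\right) - i \sqrt{14989} = 136791375 - i \sqrt{14989}$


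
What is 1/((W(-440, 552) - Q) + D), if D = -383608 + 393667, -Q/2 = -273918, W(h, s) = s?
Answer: -1/537225 ≈ -1.8614e-6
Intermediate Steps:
Q = 547836 (Q = -2*(-273918) = 547836)
D = 10059
1/((W(-440, 552) - Q) + D) = 1/((552 - 1*547836) + 10059) = 1/((552 - 547836) + 10059) = 1/(-547284 + 10059) = 1/(-537225) = -1/537225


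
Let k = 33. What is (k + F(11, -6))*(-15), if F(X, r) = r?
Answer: -405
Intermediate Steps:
(k + F(11, -6))*(-15) = (33 - 6)*(-15) = 27*(-15) = -405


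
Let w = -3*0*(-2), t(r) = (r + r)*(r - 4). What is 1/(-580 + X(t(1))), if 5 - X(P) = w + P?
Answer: -1/569 ≈ -0.0017575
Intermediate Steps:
t(r) = 2*r*(-4 + r) (t(r) = (2*r)*(-4 + r) = 2*r*(-4 + r))
w = 0 (w = 0*(-2) = 0)
X(P) = 5 - P (X(P) = 5 - (0 + P) = 5 - P)
1/(-580 + X(t(1))) = 1/(-580 + (5 - 2*(-4 + 1))) = 1/(-580 + (5 - 2*(-3))) = 1/(-580 + (5 - 1*(-6))) = 1/(-580 + (5 + 6)) = 1/(-580 + 11) = 1/(-569) = -1/569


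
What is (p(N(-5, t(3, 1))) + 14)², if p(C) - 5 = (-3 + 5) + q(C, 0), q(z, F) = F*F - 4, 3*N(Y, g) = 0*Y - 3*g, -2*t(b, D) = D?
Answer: 289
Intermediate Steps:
t(b, D) = -D/2
N(Y, g) = -g (N(Y, g) = (0*Y - 3*g)/3 = (0 - 3*g)/3 = (-3*g)/3 = -g)
q(z, F) = -4 + F² (q(z, F) = F² - 4 = -4 + F²)
p(C) = 3 (p(C) = 5 + ((-3 + 5) + (-4 + 0²)) = 5 + (2 + (-4 + 0)) = 5 + (2 - 4) = 5 - 2 = 3)
(p(N(-5, t(3, 1))) + 14)² = (3 + 14)² = 17² = 289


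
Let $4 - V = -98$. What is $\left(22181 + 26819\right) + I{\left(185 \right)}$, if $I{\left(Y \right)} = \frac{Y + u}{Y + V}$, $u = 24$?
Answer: $\frac{14063209}{287} \approx 49001.0$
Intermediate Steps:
$V = 102$ ($V = 4 - -98 = 4 + 98 = 102$)
$I{\left(Y \right)} = \frac{24 + Y}{102 + Y}$ ($I{\left(Y \right)} = \frac{Y + 24}{Y + 102} = \frac{24 + Y}{102 + Y}$)
$\left(22181 + 26819\right) + I{\left(185 \right)} = \left(22181 + 26819\right) + \frac{24 + 185}{102 + 185} = 49000 + \frac{1}{287} \cdot 209 = 49000 + \frac{209}{287} = \frac{14063209}{287}$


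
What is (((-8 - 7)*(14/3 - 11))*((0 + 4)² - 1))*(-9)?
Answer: -12825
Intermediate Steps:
(((-8 - 7)*(14/3 - 11))*((0 + 4)² - 1))*(-9) = ((-15*(14*(⅓) - 11))*(4² - 1))*(-9) = ((-15*(14/3 - 11))*(16 - 1))*(-9) = (-15*(-19/3)*15)*(-9) = (95*15)*(-9) = 1425*(-9) = -12825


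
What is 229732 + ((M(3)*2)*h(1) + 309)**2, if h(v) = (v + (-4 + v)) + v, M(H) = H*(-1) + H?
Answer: 325213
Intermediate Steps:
M(H) = 0 (M(H) = -H + H = 0)
h(v) = -4 + 3*v (h(v) = (-4 + 2*v) + v = -4 + 3*v)
229732 + ((M(3)*2)*h(1) + 309)**2 = 229732 + ((0*2)*(-4 + 3*1) + 309)**2 = 229732 + (0*(-4 + 3) + 309)**2 = 229732 + (0*(-1) + 309)**2 = 229732 + (0 + 309)**2 = 229732 + 309**2 = 229732 + 95481 = 325213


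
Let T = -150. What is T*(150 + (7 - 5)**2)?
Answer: -23100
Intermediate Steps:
T*(150 + (7 - 5)**2) = -150*(150 + (7 - 5)**2) = -150*(150 + 2**2) = -150*(150 + 4) = -150*154 = -23100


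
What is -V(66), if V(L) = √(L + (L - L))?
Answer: -√66 ≈ -8.1240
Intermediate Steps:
V(L) = √L (V(L) = √(L + 0) = √L)
-V(66) = -√66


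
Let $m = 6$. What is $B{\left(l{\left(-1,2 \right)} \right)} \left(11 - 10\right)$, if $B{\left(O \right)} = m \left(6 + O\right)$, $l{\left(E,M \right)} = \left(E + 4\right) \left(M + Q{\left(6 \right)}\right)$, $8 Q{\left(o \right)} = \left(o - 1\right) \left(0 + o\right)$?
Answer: $\frac{279}{2} \approx 139.5$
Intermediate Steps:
$Q{\left(o \right)} = \frac{o \left(-1 + o\right)}{8}$ ($Q{\left(o \right)} = \frac{\left(o - 1\right) \left(0 + o\right)}{8} = \frac{\left(-1 + o\right) o}{8} = \frac{o \left(-1 + o\right)}{8}$)
$l{\left(E,M \right)} = \left(4 + E\right) \left(\frac{15}{4} + M\right)$ ($l{\left(E,M \right)} = \left(E + 4\right) \left(M + \frac{1}{8} \cdot 6 \left(-1 + 6\right)\right) = \left(4 + E\right) \left(M + \frac{1}{8} \cdot 6 \cdot 5\right) = \left(4 + E\right) \left(M + \frac{15}{4}\right) = \left(4 + E\right) \left(\frac{15}{4} + M\right)$)
$B{\left(O \right)} = 36 + 6 O$ ($B{\left(O \right)} = 6 \left(6 + O\right) = 36 + 6 O$)
$B{\left(l{\left(-1,2 \right)} \right)} \left(11 - 10\right) = \left(36 + 6 \left(15 + 4 \cdot 2 + \frac{15}{4} \left(-1\right) - 2\right)\right) \left(11 - 10\right) = \left(36 + 6 \left(15 + 8 - \frac{15}{4} - 2\right)\right) 1 = \left(36 + 6 \cdot \frac{69}{4}\right) 1 = \left(36 + \frac{207}{2}\right) 1 = \frac{279}{2} \cdot 1 = \frac{279}{2}$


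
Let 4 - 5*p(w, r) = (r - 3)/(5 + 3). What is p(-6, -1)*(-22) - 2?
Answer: -109/5 ≈ -21.800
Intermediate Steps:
p(w, r) = 7/8 - r/40 (p(w, r) = 4/5 - (r - 3)/(5*(5 + 3)) = 4/5 - (-3 + r)/(5*8) = 4/5 - (-3/8 + r/8)/5 = 4/5 + (3/40 - r/40) = 7/8 - r/40)
p(-6, -1)*(-22) - 2 = (7/8 - 1/40*(-1))*(-22) - 2 = (7/8 + 1/40)*(-22) - 2 = (9/10)*(-22) - 2 = -99/5 - 2 = -109/5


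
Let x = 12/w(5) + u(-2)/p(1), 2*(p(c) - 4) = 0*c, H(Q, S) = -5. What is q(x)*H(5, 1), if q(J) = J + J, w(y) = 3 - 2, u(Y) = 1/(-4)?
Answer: -955/8 ≈ -119.38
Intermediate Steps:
u(Y) = -1/4
w(y) = 1
p(c) = 4 (p(c) = 4 + (0*c)/2 = 4 + (1/2)*0 = 4 + 0 = 4)
x = 191/16 (x = 12/1 - 1/4/4 = 12*1 - 1/4*1/4 = 12 - 1/16 = 191/16 ≈ 11.938)
q(J) = 2*J
q(x)*H(5, 1) = (2*(191/16))*(-5) = (191/8)*(-5) = -955/8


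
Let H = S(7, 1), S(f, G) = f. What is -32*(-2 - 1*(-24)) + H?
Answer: -697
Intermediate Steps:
H = 7
-32*(-2 - 1*(-24)) + H = -32*(-2 - 1*(-24)) + 7 = -32*(-2 + 24) + 7 = -32*22 + 7 = -704 + 7 = -697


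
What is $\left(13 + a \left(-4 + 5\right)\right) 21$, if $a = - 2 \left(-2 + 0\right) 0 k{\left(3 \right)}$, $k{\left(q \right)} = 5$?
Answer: $273$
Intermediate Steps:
$a = 0$ ($a = - 2 \left(-2 + 0\right) 0 \cdot 5 = - 2 \left(\left(-2\right) 0\right) 5 = \left(-2\right) 0 \cdot 5 = 0 \cdot 5 = 0$)
$\left(13 + a \left(-4 + 5\right)\right) 21 = \left(13 + 0 \left(-4 + 5\right)\right) 21 = \left(13 + 0 \cdot 1\right) 21 = \left(13 + 0\right) 21 = 13 \cdot 21 = 273$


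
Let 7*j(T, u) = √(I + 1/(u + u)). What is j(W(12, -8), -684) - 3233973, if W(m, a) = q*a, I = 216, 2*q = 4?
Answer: -3233973 + √11228506/1596 ≈ -3.2340e+6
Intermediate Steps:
q = 2 (q = (½)*4 = 2)
W(m, a) = 2*a
j(T, u) = √(216 + 1/(2*u))/7 (j(T, u) = √(216 + 1/(u + u))/7 = √(216 + 1/(2*u))/7)
j(W(12, -8), -684) - 3233973 = √(864 + 2/(-684))/14 - 3233973 = √(864 + 2*(-1/684))/14 - 3233973 = √(864 - 1/342)/14 - 3233973 = √(295487/342)/14 - 3233973 = (√11228506/114)/14 - 3233973 = √11228506/1596 - 3233973 = -3233973 + √11228506/1596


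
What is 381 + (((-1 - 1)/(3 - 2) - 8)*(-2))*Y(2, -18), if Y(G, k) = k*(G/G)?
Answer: 21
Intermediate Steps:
Y(G, k) = k (Y(G, k) = k*1 = k)
381 + (((-1 - 1)/(3 - 2) - 8)*(-2))*Y(2, -18) = 381 + (((-1 - 1)/(3 - 2) - 8)*(-2))*(-18) = 381 + ((-2/1 - 8)*(-2))*(-18) = 381 + ((-2*1 - 8)*(-2))*(-18) = 381 + ((-2 - 8)*(-2))*(-18) = 381 - 10*(-2)*(-18) = 381 + 20*(-18) = 381 - 360 = 21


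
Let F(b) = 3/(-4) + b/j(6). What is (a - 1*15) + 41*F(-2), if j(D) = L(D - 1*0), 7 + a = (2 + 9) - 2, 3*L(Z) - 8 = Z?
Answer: -1717/28 ≈ -61.321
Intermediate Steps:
L(Z) = 8/3 + Z/3
a = 2 (a = -7 + ((2 + 9) - 2) = -7 + (11 - 2) = -7 + 9 = 2)
j(D) = 8/3 + D/3 (j(D) = 8/3 + (D - 1*0)/3 = 8/3 + (D + 0)/3 = 8/3 + D/3)
F(b) = -¾ + 3*b/14 (F(b) = 3/(-4) + b/(8/3 + (⅓)*6) = 3*(-¼) + b/(8/3 + 2) = -¾ + b/(14/3) = -¾ + b*(3/14) = -¾ + 3*b/14)
(a - 1*15) + 41*F(-2) = (2 - 1*15) + 41*(-¾ + (3/14)*(-2)) = (2 - 15) + 41*(-¾ - 3/7) = -13 + 41*(-33/28) = -13 - 1353/28 = -1717/28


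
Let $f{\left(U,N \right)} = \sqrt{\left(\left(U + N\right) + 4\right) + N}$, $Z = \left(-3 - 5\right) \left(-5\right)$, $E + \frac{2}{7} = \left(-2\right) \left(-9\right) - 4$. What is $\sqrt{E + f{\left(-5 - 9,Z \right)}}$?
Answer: $\frac{\sqrt{672 + 49 \sqrt{70}}}{7} \approx 4.699$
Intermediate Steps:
$E = \frac{96}{7}$ ($E = - \frac{2}{7} - -14 = - \frac{2}{7} + \left(18 - 4\right) = - \frac{2}{7} + 14 = \frac{96}{7} \approx 13.714$)
$Z = 40$ ($Z = \left(-8\right) \left(-5\right) = 40$)
$f{\left(U,N \right)} = \sqrt{4 + U + 2 N}$ ($f{\left(U,N \right)} = \sqrt{\left(\left(N + U\right) + 4\right) + N} = \sqrt{\left(4 + N + U\right) + N} = \sqrt{4 + U + 2 N}$)
$\sqrt{E + f{\left(-5 - 9,Z \right)}} = \sqrt{\frac{96}{7} + \sqrt{4 - 14 + 2 \cdot 40}} = \sqrt{\frac{96}{7} + \sqrt{4 - 14 + 80}} = \sqrt{\frac{96}{7} + \sqrt{70}}$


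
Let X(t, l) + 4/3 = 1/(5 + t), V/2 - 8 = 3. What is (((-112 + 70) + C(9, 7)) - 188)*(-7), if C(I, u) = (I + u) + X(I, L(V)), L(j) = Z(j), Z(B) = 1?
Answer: 9041/6 ≈ 1506.8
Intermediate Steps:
V = 22 (V = 16 + 2*3 = 16 + 6 = 22)
L(j) = 1
X(t, l) = -4/3 + 1/(5 + t)
C(I, u) = I + u + (-17 - 4*I)/(3*(5 + I)) (C(I, u) = (I + u) + (-17 - 4*I)/(3*(5 + I)) = I + u + (-17 - 4*I)/(3*(5 + I)))
(((-112 + 70) + C(9, 7)) - 188)*(-7) = (((-112 + 70) + (-17 - 4*9 + 3*(5 + 9)*(9 + 7))/(3*(5 + 9))) - 188)*(-7) = ((-42 + (1/3)*(-17 - 36 + 3*14*16)/14) - 188)*(-7) = ((-42 + (1/3)*(1/14)*(-17 - 36 + 672)) - 188)*(-7) = ((-42 + (1/3)*(1/14)*619) - 188)*(-7) = ((-42 + 619/42) - 188)*(-7) = (-1145/42 - 188)*(-7) = -9041/42*(-7) = 9041/6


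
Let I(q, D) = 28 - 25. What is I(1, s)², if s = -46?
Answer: 9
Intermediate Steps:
I(q, D) = 3
I(1, s)² = 3² = 9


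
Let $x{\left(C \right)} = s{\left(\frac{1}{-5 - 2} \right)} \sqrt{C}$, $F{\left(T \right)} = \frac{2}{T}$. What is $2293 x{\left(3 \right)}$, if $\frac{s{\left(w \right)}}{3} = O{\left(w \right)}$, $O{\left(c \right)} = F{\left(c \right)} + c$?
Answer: $- \frac{681021 \sqrt{3}}{7} \approx -1.6851 \cdot 10^{5}$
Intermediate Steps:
$O{\left(c \right)} = c + \frac{2}{c}$ ($O{\left(c \right)} = \frac{2}{c} + c = c + \frac{2}{c}$)
$s{\left(w \right)} = 3 w + \frac{6}{w}$ ($s{\left(w \right)} = 3 \left(w + \frac{2}{w}\right) = 3 w + \frac{6}{w}$)
$x{\left(C \right)} = - \frac{297 \sqrt{C}}{7}$ ($x{\left(C \right)} = \left(\frac{3}{-5 - 2} + \frac{6}{\frac{1}{-5 - 2}}\right) \sqrt{C} = \left(\frac{3}{-7} + \frac{6}{\frac{1}{-7}}\right) \sqrt{C} = \left(3 \left(- \frac{1}{7}\right) + \frac{6}{- \frac{1}{7}}\right) \sqrt{C} = \left(- \frac{3}{7} + 6 \left(-7\right)\right) \sqrt{C} = \left(- \frac{3}{7} - 42\right) \sqrt{C} = - \frac{297 \sqrt{C}}{7}$)
$2293 x{\left(3 \right)} = 2293 \left(- \frac{297 \sqrt{3}}{7}\right) = - \frac{681021 \sqrt{3}}{7}$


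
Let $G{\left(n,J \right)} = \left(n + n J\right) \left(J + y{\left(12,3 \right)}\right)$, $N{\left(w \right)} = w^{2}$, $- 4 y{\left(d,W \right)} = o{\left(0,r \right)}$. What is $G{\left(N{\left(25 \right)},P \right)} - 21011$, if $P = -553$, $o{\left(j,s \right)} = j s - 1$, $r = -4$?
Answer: $190677739$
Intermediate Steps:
$o{\left(j,s \right)} = -1 + j s$
$y{\left(d,W \right)} = \frac{1}{4}$ ($y{\left(d,W \right)} = - \frac{-1 + 0 \left(-4\right)}{4} = - \frac{-1 + 0}{4} = \left(- \frac{1}{4}\right) \left(-1\right) = \frac{1}{4}$)
$G{\left(n,J \right)} = \left(\frac{1}{4} + J\right) \left(n + J n\right)$ ($G{\left(n,J \right)} = \left(n + n J\right) \left(J + \frac{1}{4}\right) = \left(n + J n\right) \left(\frac{1}{4} + J\right) = \left(\frac{1}{4} + J\right) \left(n + J n\right)$)
$G{\left(N{\left(25 \right)},P \right)} - 21011 = \frac{25^{2} \left(1 + 4 \left(-553\right)^{2} + 5 \left(-553\right)\right)}{4} - 21011 = \frac{1}{4} \cdot 625 \left(1 + 4 \cdot 305809 - 2765\right) - 21011 = \frac{1}{4} \cdot 625 \left(1 + 1223236 - 2765\right) - 21011 = \frac{1}{4} \cdot 625 \cdot 1220472 - 21011 = 190698750 - 21011 = 190677739$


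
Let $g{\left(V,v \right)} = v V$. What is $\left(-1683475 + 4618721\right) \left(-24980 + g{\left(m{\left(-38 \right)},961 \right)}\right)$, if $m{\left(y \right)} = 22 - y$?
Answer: $95923839280$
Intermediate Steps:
$g{\left(V,v \right)} = V v$
$\left(-1683475 + 4618721\right) \left(-24980 + g{\left(m{\left(-38 \right)},961 \right)}\right) = \left(-1683475 + 4618721\right) \left(-24980 + \left(22 - -38\right) 961\right) = 2935246 \left(-24980 + \left(22 + 38\right) 961\right) = 2935246 \left(-24980 + 60 \cdot 961\right) = 2935246 \left(-24980 + 57660\right) = 2935246 \cdot 32680 = 95923839280$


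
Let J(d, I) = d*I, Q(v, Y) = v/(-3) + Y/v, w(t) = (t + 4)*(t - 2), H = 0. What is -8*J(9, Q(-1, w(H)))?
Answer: -600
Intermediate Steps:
w(t) = (-2 + t)*(4 + t) (w(t) = (4 + t)*(-2 + t) = (-2 + t)*(4 + t))
Q(v, Y) = -v/3 + Y/v (Q(v, Y) = v*(-⅓) + Y/v = -v/3 + Y/v)
J(d, I) = I*d
-8*J(9, Q(-1, w(H))) = -8*(-⅓*(-1) + (-8 + 0² + 2*0)/(-1))*9 = -8*(⅓ + (-8 + 0 + 0)*(-1))*9 = -8*(⅓ - 8*(-1))*9 = -8*(⅓ + 8)*9 = -200*9/3 = -8*75 = -600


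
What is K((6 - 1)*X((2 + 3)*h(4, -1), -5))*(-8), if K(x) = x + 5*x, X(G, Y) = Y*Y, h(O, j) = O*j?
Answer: -6000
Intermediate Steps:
X(G, Y) = Y**2
K(x) = 6*x
K((6 - 1)*X((2 + 3)*h(4, -1), -5))*(-8) = (6*((6 - 1)*(-5)**2))*(-8) = (6*(5*25))*(-8) = (6*125)*(-8) = 750*(-8) = -6000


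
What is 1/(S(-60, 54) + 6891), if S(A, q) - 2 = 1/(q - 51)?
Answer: 3/20680 ≈ 0.00014507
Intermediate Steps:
S(A, q) = 2 + 1/(-51 + q) (S(A, q) = 2 + 1/(q - 51) = 2 + 1/(-51 + q))
1/(S(-60, 54) + 6891) = 1/((-101 + 2*54)/(-51 + 54) + 6891) = 1/((-101 + 108)/3 + 6891) = 1/((⅓)*7 + 6891) = 1/(7/3 + 6891) = 1/(20680/3) = 3/20680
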